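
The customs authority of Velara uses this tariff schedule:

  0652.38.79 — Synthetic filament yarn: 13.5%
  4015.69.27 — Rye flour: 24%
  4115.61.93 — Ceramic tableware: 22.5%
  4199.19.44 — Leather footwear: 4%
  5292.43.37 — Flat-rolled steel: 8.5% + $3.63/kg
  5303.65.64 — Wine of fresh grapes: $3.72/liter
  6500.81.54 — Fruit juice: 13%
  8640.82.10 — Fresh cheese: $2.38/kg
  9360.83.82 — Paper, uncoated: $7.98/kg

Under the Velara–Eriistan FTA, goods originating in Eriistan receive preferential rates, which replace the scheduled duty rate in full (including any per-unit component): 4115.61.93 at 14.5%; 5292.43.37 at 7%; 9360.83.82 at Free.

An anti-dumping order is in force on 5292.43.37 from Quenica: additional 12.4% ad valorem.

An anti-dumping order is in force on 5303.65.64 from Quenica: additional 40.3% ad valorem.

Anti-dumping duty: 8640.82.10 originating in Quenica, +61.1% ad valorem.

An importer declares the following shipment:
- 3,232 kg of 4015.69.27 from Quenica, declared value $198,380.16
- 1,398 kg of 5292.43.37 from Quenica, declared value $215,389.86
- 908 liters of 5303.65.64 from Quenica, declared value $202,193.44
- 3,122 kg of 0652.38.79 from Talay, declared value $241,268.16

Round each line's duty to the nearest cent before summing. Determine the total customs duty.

Line 1 (4015.69.27, Quenica, 3,232 kg, $198,380.16):
Base rate for 4015.69.27 is 24%.
Duty = $198,380.16 × 24% = $47,611.24.
Line 2 (5292.43.37, Quenica, 1,398 kg, $215,389.86):
Base rate for 5292.43.37 is 8.5% + $3.63/kg.
5292.43.37 has an FTA preferential rate, but origin Quenica is not Eriistan; base rate stands.
Additional duty on 5292.43.37 from Quenica: +12.4%. Applied ad valorem rate: 8.5% + 12.4% = 20.9%.
Duty = $215,389.86 × 20.9% + 1,398 × $3.63 = $50,091.22.
Line 3 (5303.65.64, Quenica, 908 liters, $202,193.44):
Base rate for 5303.65.64 is $3.72/liter.
Additional duty on 5303.65.64 from Quenica: +40.3% ad valorem. Applied ad valorem rate = 40.3%.
Duty = $202,193.44 × 40.3% + 908 × $3.72 = $84,861.72.
Line 4 (0652.38.79, Talay, 3,122 kg, $241,268.16):
Base rate for 0652.38.79 is 13.5%.
Duty = $241,268.16 × 13.5% = $32,571.20.
Total = $47,611.24 + $50,091.22 + $84,861.72 + $32,571.20 = $215,135.38.

$215,135.38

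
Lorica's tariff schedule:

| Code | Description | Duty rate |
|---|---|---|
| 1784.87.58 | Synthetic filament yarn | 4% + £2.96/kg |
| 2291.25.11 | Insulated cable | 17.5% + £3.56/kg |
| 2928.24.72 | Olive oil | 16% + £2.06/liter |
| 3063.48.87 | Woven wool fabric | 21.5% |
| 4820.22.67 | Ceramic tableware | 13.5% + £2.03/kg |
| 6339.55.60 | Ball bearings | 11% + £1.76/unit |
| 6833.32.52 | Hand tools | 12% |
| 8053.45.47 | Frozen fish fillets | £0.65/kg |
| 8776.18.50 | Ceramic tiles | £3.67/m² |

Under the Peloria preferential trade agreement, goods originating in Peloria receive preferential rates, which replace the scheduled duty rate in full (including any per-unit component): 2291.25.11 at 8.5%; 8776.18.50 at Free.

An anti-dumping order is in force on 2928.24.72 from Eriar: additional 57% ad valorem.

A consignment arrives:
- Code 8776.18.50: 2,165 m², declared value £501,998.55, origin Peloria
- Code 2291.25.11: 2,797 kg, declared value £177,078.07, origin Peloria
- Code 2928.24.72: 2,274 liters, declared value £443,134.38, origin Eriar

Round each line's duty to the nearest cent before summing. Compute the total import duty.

Line 1 (8776.18.50, Peloria, 2,165 m², £501,998.55):
Base rate for 8776.18.50 is £3.67/m².
Origin Peloria qualifies under the Lorica–Peloria agreement and 8776.18.50 is covered: preferential rate Free applies instead.
Duty = £501,998.55 × 0% = £0.00.
Line 2 (2291.25.11, Peloria, 2,797 kg, £177,078.07):
Base rate for 2291.25.11 is 17.5% + £3.56/kg.
Origin Peloria qualifies under the Lorica–Peloria agreement and 2291.25.11 is covered: preferential rate 8.5% applies instead.
Duty = £177,078.07 × 8.5% = £15,051.64.
Line 3 (2928.24.72, Eriar, 2,274 liters, £443,134.38):
Base rate for 2928.24.72 is 16% + £2.06/liter.
Additional duty on 2928.24.72 from Eriar: +57%. Applied ad valorem rate: 16% + 57% = 73%.
Duty = £443,134.38 × 73% + 2,274 × £2.06 = £328,172.54.
Total = £0.00 + £15,051.64 + £328,172.54 = £343,224.18.

£343,224.18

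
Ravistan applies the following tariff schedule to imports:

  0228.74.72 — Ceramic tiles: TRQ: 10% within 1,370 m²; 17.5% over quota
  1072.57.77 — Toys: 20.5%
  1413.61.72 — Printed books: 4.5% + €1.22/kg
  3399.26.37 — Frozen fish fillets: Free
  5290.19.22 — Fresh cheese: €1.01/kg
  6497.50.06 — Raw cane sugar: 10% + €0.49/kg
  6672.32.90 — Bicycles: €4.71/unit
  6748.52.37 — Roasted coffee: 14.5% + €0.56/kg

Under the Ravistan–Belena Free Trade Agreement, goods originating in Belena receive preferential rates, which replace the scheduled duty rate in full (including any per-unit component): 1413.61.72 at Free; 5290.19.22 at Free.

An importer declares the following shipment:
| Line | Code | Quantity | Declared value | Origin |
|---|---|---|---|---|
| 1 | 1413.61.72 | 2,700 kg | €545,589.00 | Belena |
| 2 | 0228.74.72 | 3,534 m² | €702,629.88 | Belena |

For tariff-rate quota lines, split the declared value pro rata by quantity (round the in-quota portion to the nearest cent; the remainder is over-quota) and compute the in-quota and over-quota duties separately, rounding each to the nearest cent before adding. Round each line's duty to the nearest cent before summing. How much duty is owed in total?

€102,531.47

Line 1 (1413.61.72, Belena, 2,700 kg, €545,589.00):
Base rate for 1413.61.72 is 4.5% + €1.22/kg.
Origin Belena qualifies under the Ravistan–Belena agreement and 1413.61.72 is covered: preferential rate Free applies instead.
Duty = €545,589.00 × 0% = €0.00.
Line 2 (0228.74.72, Belena, 3,534 m², €702,629.88):
Code 0228.74.72 is under a tariff-rate quota (threshold 1,370 m²). In-quota: 1,370 m² at 10%; over-quota: 2,164 m² at 17.5%.
Pro-rata value split: in-quota = €702,629.88 × 1,370/3,534 = €272,383.40; over-quota = €702,629.88 − €272,383.40 = €430,246.48.
In-quota duty = €272,383.40 × 10% = €27,238.34. Over-quota duty = €430,246.48 × 17.5% = €75,293.13.
Line duty = €27,238.34 + €75,293.13 = €102,531.47.
Total = €0.00 + €102,531.47 = €102,531.47.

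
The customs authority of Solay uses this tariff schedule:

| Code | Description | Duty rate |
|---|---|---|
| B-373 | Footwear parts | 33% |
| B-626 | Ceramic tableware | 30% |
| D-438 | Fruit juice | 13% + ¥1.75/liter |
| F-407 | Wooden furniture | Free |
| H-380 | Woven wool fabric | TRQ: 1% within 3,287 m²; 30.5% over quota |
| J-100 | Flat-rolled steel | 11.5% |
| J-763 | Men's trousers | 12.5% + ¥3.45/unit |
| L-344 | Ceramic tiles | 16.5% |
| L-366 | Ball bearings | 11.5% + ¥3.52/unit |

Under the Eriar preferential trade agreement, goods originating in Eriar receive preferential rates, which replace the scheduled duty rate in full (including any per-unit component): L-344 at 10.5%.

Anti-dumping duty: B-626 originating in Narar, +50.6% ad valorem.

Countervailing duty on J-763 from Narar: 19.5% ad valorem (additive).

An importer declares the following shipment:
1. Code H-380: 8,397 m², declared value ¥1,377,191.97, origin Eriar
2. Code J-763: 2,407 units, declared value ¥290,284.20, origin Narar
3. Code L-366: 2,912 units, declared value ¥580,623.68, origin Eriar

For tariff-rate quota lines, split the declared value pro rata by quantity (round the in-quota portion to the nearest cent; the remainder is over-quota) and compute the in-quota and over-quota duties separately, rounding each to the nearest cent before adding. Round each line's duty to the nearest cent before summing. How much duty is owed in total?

Line 1 (H-380, Eriar, 8,397 m², ¥1,377,191.97):
Code H-380 is under a tariff-rate quota (threshold 3,287 m²). In-quota: 3,287 m² at 1%; over-quota: 5,110 m² at 30.5%.
Pro-rata value split: in-quota = ¥1,377,191.97 × 3,287/8,397 = ¥539,100.87; over-quota = ¥1,377,191.97 − ¥539,100.87 = ¥838,091.10.
In-quota duty = ¥539,100.87 × 1% = ¥5,391.01. Over-quota duty = ¥838,091.10 × 30.5% = ¥255,617.79.
Line duty = ¥5,391.01 + ¥255,617.79 = ¥261,008.80.
Line 2 (J-763, Narar, 2,407 units, ¥290,284.20):
Base rate for J-763 is 12.5% + ¥3.45/unit.
Additional duty on J-763 from Narar: +19.5%. Applied ad valorem rate: 12.5% + 19.5% = 32%.
Duty = ¥290,284.20 × 32% + 2,407 × ¥3.45 = ¥101,195.09.
Line 3 (L-366, Eriar, 2,912 units, ¥580,623.68):
Base rate for L-366 is 11.5% + ¥3.52/unit.
Origin Eriar is the FTA partner but L-366 is not on the preference list; base rate stands.
Duty = ¥580,623.68 × 11.5% + 2,912 × ¥3.52 = ¥77,021.96.
Total = ¥261,008.80 + ¥101,195.09 + ¥77,021.96 = ¥439,225.85.

¥439,225.85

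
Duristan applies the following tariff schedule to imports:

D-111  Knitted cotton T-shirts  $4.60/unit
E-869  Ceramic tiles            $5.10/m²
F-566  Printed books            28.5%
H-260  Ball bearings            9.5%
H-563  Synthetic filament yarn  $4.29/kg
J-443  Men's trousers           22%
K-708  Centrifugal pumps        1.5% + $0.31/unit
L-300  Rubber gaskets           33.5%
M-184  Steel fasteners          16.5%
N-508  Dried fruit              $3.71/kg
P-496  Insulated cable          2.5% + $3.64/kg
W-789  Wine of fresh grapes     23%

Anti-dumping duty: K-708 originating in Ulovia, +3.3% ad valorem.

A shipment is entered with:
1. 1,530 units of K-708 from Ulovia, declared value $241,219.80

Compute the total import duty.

$12,052.85

Line 1 (K-708, Ulovia, 1,530 units, $241,219.80):
Base rate for K-708 is 1.5% + $0.31/unit.
Additional duty on K-708 from Ulovia: +3.3%. Applied ad valorem rate: 1.5% + 3.3% = 4.8%.
Duty = $241,219.80 × 4.8% + 1,530 × $0.31 = $12,052.85.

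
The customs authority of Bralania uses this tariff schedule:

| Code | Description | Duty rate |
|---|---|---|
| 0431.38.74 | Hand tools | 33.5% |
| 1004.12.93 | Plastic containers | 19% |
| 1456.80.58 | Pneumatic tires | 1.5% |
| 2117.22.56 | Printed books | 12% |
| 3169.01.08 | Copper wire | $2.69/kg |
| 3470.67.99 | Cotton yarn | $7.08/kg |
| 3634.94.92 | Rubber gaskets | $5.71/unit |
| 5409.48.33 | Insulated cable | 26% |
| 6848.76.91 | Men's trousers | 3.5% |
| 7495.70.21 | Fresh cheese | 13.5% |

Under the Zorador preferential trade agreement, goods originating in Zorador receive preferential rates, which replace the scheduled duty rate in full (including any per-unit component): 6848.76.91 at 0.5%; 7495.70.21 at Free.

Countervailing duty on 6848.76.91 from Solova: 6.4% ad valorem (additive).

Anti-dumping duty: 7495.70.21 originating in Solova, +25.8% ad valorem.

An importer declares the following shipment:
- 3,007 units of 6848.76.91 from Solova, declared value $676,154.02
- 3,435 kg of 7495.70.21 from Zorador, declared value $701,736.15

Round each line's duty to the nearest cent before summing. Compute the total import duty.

$66,939.25

Line 1 (6848.76.91, Solova, 3,007 units, $676,154.02):
Base rate for 6848.76.91 is 3.5%.
6848.76.91 has an FTA preferential rate, but origin Solova is not Zorador; base rate stands.
Additional duty on 6848.76.91 from Solova: +6.4%. Applied ad valorem rate: 3.5% + 6.4% = 9.9%.
Duty = $676,154.02 × 9.9% = $66,939.25.
Line 2 (7495.70.21, Zorador, 3,435 kg, $701,736.15):
Base rate for 7495.70.21 is 13.5%.
Origin Zorador qualifies under the Bralania–Zorador agreement and 7495.70.21 is covered: preferential rate Free applies instead.
The additional-duty order on 7495.70.21 targets Solova, not Zorador; it does not apply.
Duty = $701,736.15 × 0% = $0.00.
Total = $66,939.25 + $0.00 = $66,939.25.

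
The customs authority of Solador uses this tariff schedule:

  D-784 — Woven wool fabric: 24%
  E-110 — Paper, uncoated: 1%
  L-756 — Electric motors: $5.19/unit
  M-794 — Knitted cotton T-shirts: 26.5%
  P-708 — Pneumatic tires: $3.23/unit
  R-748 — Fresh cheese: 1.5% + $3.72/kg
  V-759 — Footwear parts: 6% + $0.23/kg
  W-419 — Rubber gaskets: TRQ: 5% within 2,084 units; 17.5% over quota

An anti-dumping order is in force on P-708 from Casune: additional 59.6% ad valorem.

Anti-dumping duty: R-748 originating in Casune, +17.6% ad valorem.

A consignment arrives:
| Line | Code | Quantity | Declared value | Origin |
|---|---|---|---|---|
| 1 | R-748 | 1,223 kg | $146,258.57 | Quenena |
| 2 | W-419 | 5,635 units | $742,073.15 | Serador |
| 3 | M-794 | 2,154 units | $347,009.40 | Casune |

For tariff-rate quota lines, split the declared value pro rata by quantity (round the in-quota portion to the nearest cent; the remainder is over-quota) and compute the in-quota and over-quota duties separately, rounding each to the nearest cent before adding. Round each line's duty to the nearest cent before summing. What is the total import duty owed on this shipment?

Line 1 (R-748, Quenena, 1,223 kg, $146,258.57):
Base rate for R-748 is 1.5% + $3.72/kg.
The additional-duty order on R-748 targets Casune, not Quenena; it does not apply.
Duty = $146,258.57 × 1.5% + 1,223 × $3.72 = $6,743.44.
Line 2 (W-419, Serador, 5,635 units, $742,073.15):
Code W-419 is under a tariff-rate quota (threshold 2,084 units). In-quota: 2,084 units at 5%; over-quota: 3,551 units at 17.5%.
Pro-rata value split: in-quota = $742,073.15 × 2,084/5,635 = $274,441.96; over-quota = $742,073.15 − $274,441.96 = $467,631.19.
In-quota duty = $274,441.96 × 5% = $13,722.10. Over-quota duty = $467,631.19 × 17.5% = $81,835.46.
Line duty = $13,722.10 + $81,835.46 = $95,557.56.
Line 3 (M-794, Casune, 2,154 units, $347,009.40):
Base rate for M-794 is 26.5%.
Duty = $347,009.40 × 26.5% = $91,957.49.
Total = $6,743.44 + $95,557.56 + $91,957.49 = $194,258.49.

$194,258.49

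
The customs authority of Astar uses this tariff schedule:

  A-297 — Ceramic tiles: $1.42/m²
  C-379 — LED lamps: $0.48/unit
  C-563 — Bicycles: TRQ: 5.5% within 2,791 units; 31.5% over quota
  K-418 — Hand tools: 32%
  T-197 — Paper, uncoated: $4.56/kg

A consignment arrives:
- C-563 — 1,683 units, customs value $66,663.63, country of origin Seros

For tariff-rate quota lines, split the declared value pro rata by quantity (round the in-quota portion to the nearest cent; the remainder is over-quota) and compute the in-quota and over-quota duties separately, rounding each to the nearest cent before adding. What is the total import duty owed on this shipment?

Line 1 (C-563, Seros, 1,683 units, $66,663.63):
Code C-563 is under a tariff-rate quota (threshold 2,791 units). Quantity 1,683 units is within the quota, so the in-quota rate 5.5% applies to the full value.
Duty = $66,663.63 × 5.5% = $3,666.50.

$3,666.50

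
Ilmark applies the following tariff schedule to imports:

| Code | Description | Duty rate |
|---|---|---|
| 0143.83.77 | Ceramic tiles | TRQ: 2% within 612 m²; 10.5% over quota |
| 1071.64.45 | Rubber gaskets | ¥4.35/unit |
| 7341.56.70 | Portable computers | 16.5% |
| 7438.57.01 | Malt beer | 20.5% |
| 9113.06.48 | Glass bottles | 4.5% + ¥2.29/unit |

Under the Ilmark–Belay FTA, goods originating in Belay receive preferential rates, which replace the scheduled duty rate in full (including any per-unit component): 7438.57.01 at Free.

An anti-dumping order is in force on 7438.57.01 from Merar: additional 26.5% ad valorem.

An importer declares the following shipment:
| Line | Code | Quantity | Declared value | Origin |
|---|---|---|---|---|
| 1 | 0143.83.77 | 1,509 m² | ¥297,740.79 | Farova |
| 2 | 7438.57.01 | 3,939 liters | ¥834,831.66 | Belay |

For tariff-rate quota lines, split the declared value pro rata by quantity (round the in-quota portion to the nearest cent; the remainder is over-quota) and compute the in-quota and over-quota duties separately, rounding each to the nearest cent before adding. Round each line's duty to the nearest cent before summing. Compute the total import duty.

Line 1 (0143.83.77, Farova, 1,509 m², ¥297,740.79):
Code 0143.83.77 is under a tariff-rate quota (threshold 612 m²). In-quota: 612 m² at 2%; over-quota: 897 m² at 10.5%.
Pro-rata value split: in-quota = ¥297,740.79 × 612/1,509 = ¥120,753.72; over-quota = ¥297,740.79 − ¥120,753.72 = ¥176,987.07.
In-quota duty = ¥120,753.72 × 2% = ¥2,415.07. Over-quota duty = ¥176,987.07 × 10.5% = ¥18,583.64.
Line duty = ¥2,415.07 + ¥18,583.64 = ¥20,998.71.
Line 2 (7438.57.01, Belay, 3,939 liters, ¥834,831.66):
Base rate for 7438.57.01 is 20.5%.
Origin Belay qualifies under the Ilmark–Belay agreement and 7438.57.01 is covered: preferential rate Free applies instead.
The additional-duty order on 7438.57.01 targets Merar, not Belay; it does not apply.
Duty = ¥834,831.66 × 0% = ¥0.00.
Total = ¥20,998.71 + ¥0.00 = ¥20,998.71.

¥20,998.71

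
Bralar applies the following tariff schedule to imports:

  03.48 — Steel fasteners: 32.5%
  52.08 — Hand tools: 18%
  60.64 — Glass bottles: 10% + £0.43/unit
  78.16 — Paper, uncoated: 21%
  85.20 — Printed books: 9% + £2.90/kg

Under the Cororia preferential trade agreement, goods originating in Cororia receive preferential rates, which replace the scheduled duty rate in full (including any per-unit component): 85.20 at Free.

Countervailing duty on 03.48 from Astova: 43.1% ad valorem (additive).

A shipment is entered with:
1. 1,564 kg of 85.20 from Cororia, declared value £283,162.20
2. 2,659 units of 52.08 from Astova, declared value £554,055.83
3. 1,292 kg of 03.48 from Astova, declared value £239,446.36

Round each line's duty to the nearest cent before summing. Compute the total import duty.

Line 1 (85.20, Cororia, 1,564 kg, £283,162.20):
Base rate for 85.20 is 9% + £2.90/kg.
Origin Cororia qualifies under the Bralar–Cororia agreement and 85.20 is covered: preferential rate Free applies instead.
Duty = £283,162.20 × 0% = £0.00.
Line 2 (52.08, Astova, 2,659 units, £554,055.83):
Base rate for 52.08 is 18%.
Duty = £554,055.83 × 18% = £99,730.05.
Line 3 (03.48, Astova, 1,292 kg, £239,446.36):
Base rate for 03.48 is 32.5%.
Additional duty on 03.48 from Astova: +43.1%. Applied ad valorem rate: 32.5% + 43.1% = 75.6%.
Duty = £239,446.36 × 75.6% = £181,021.45.
Total = £0.00 + £99,730.05 + £181,021.45 = £280,751.50.

£280,751.50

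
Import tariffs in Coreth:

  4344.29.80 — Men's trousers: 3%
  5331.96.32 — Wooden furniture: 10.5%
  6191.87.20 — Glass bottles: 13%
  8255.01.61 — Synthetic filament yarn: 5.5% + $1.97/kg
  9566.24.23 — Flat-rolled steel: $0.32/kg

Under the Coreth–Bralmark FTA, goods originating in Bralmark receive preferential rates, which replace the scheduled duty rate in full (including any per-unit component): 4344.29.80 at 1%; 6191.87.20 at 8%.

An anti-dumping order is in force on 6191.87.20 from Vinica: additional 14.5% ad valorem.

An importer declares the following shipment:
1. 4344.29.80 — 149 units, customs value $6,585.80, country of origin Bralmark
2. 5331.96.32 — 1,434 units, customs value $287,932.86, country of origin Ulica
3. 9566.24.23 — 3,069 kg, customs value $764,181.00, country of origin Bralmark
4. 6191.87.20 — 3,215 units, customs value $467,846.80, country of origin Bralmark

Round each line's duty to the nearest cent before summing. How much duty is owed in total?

$68,708.63

Line 1 (4344.29.80, Bralmark, 149 units, $6,585.80):
Base rate for 4344.29.80 is 3%.
Origin Bralmark qualifies under the Coreth–Bralmark agreement and 4344.29.80 is covered: preferential rate 1% applies instead.
Duty = $6,585.80 × 1% = $65.86.
Line 2 (5331.96.32, Ulica, 1,434 units, $287,932.86):
Base rate for 5331.96.32 is 10.5%.
Duty = $287,932.86 × 10.5% = $30,232.95.
Line 3 (9566.24.23, Bralmark, 3,069 kg, $764,181.00):
Base rate for 9566.24.23 is $0.32/kg.
Origin Bralmark is the FTA partner but 9566.24.23 is not on the preference list; base rate stands.
Duty = 3,069 × $0.32 = $982.08.
Line 4 (6191.87.20, Bralmark, 3,215 units, $467,846.80):
Base rate for 6191.87.20 is 13%.
Origin Bralmark qualifies under the Coreth–Bralmark agreement and 6191.87.20 is covered: preferential rate 8% applies instead.
The additional-duty order on 6191.87.20 targets Vinica, not Bralmark; it does not apply.
Duty = $467,846.80 × 8% = $37,427.74.
Total = $65.86 + $30,232.95 + $982.08 + $37,427.74 = $68,708.63.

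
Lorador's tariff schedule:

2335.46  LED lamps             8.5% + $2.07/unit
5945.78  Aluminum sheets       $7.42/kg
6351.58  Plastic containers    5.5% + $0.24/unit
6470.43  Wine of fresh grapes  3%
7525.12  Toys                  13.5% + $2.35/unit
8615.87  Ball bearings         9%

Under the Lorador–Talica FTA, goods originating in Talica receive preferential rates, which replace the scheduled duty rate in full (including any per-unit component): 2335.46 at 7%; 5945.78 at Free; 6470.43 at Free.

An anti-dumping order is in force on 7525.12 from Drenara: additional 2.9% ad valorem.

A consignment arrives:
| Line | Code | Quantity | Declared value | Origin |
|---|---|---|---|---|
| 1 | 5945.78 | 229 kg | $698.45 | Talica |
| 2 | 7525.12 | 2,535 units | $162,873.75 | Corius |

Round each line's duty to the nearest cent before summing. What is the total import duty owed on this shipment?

$27,945.21

Line 1 (5945.78, Talica, 229 kg, $698.45):
Base rate for 5945.78 is $7.42/kg.
Origin Talica qualifies under the Lorador–Talica agreement and 5945.78 is covered: preferential rate Free applies instead.
Duty = $698.45 × 0% = $0.00.
Line 2 (7525.12, Corius, 2,535 units, $162,873.75):
Base rate for 7525.12 is 13.5% + $2.35/unit.
The additional-duty order on 7525.12 targets Drenara, not Corius; it does not apply.
Duty = $162,873.75 × 13.5% + 2,535 × $2.35 = $27,945.21.
Total = $0.00 + $27,945.21 = $27,945.21.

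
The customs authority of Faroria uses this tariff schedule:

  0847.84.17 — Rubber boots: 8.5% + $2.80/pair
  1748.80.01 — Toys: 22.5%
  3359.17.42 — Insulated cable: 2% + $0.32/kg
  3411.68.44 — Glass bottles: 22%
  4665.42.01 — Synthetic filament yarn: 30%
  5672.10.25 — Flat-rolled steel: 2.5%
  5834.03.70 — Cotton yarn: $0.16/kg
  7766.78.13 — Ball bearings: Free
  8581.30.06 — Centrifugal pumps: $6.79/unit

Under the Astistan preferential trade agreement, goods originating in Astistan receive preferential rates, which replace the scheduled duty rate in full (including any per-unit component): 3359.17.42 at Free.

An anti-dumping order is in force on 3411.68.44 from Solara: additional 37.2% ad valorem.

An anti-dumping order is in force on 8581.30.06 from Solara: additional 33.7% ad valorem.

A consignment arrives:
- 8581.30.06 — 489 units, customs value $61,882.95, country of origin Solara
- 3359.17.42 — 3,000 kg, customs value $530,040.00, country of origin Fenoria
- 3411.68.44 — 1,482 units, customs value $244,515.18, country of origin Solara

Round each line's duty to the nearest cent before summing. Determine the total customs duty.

Line 1 (8581.30.06, Solara, 489 units, $61,882.95):
Base rate for 8581.30.06 is $6.79/unit.
Additional duty on 8581.30.06 from Solara: +33.7% ad valorem. Applied ad valorem rate = 33.7%.
Duty = $61,882.95 × 33.7% + 489 × $6.79 = $24,174.86.
Line 2 (3359.17.42, Fenoria, 3,000 kg, $530,040.00):
Base rate for 3359.17.42 is 2% + $0.32/kg.
3359.17.42 has an FTA preferential rate, but origin Fenoria is not Astistan; base rate stands.
Duty = $530,040.00 × 2% + 3,000 × $0.32 = $11,560.80.
Line 3 (3411.68.44, Solara, 1,482 units, $244,515.18):
Base rate for 3411.68.44 is 22%.
Additional duty on 3411.68.44 from Solara: +37.2%. Applied ad valorem rate: 22% + 37.2% = 59.2%.
Duty = $244,515.18 × 59.2% = $144,752.99.
Total = $24,174.86 + $11,560.80 + $144,752.99 = $180,488.65.

$180,488.65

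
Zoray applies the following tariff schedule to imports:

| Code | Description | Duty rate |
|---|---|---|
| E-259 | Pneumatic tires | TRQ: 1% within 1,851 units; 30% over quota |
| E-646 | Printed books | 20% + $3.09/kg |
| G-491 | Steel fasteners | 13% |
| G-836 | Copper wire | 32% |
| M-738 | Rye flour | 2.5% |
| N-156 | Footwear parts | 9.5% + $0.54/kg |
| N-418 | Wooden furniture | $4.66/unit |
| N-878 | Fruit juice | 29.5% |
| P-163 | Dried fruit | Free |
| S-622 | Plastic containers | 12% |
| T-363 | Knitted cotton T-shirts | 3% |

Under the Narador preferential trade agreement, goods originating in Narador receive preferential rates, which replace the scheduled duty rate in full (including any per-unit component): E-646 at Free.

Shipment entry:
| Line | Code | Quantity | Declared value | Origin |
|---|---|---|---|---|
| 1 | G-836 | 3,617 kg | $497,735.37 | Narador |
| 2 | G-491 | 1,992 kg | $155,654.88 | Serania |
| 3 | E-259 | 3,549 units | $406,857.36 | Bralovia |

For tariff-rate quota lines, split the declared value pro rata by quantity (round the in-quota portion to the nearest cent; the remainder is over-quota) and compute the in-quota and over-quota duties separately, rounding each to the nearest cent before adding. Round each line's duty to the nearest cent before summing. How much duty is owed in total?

Line 1 (G-836, Narador, 3,617 kg, $497,735.37):
Base rate for G-836 is 32%.
Origin Narador is the FTA partner but G-836 is not on the preference list; base rate stands.
Duty = $497,735.37 × 32% = $159,275.32.
Line 2 (G-491, Serania, 1,992 kg, $155,654.88):
Base rate for G-491 is 13%.
Duty = $155,654.88 × 13% = $20,235.13.
Line 3 (E-259, Bralovia, 3,549 units, $406,857.36):
Code E-259 is under a tariff-rate quota (threshold 1,851 units). In-quota: 1,851 units at 1%; over-quota: 1,698 units at 30%.
Pro-rata value split: in-quota = $406,857.36 × 1,851/3,549 = $212,198.64; over-quota = $406,857.36 − $212,198.64 = $194,658.72.
In-quota duty = $212,198.64 × 1% = $2,121.99. Over-quota duty = $194,658.72 × 30% = $58,397.62.
Line duty = $2,121.99 + $58,397.62 = $60,519.61.
Total = $159,275.32 + $20,235.13 + $60,519.61 = $240,030.06.

$240,030.06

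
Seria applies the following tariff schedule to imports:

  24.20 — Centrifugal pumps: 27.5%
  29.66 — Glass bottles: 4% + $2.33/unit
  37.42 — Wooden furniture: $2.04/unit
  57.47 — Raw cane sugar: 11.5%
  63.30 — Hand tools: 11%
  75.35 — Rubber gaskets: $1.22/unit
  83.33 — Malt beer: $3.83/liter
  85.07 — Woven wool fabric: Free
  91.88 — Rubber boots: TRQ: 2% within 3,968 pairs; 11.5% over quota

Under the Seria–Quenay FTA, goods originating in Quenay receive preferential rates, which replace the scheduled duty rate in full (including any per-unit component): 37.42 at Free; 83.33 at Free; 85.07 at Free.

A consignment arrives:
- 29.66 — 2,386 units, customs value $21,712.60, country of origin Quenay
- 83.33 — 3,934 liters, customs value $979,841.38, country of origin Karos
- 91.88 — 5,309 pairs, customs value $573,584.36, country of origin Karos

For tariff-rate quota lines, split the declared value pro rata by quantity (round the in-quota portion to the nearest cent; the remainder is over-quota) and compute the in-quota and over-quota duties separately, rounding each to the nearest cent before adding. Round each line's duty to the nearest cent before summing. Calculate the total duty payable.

$46,730.54

Line 1 (29.66, Quenay, 2,386 units, $21,712.60):
Base rate for 29.66 is 4% + $2.33/unit.
Origin Quenay is the FTA partner but 29.66 is not on the preference list; base rate stands.
Duty = $21,712.60 × 4% + 2,386 × $2.33 = $6,427.88.
Line 2 (83.33, Karos, 3,934 liters, $979,841.38):
Base rate for 83.33 is $3.83/liter.
83.33 has an FTA preferential rate, but origin Karos is not Quenay; base rate stands.
Duty = 3,934 × $3.83 = $15,067.22.
Line 3 (91.88, Karos, 5,309 pairs, $573,584.36):
Code 91.88 is under a tariff-rate quota (threshold 3,968 pairs). In-quota: 3,968 pairs at 2%; over-quota: 1,341 pairs at 11.5%.
Pro-rata value split: in-quota = $573,584.36 × 3,968/5,309 = $428,702.72; over-quota = $573,584.36 − $428,702.72 = $144,881.64.
In-quota duty = $428,702.72 × 2% = $8,574.05. Over-quota duty = $144,881.64 × 11.5% = $16,661.39.
Line duty = $8,574.05 + $16,661.39 = $25,235.44.
Total = $6,427.88 + $15,067.22 + $25,235.44 = $46,730.54.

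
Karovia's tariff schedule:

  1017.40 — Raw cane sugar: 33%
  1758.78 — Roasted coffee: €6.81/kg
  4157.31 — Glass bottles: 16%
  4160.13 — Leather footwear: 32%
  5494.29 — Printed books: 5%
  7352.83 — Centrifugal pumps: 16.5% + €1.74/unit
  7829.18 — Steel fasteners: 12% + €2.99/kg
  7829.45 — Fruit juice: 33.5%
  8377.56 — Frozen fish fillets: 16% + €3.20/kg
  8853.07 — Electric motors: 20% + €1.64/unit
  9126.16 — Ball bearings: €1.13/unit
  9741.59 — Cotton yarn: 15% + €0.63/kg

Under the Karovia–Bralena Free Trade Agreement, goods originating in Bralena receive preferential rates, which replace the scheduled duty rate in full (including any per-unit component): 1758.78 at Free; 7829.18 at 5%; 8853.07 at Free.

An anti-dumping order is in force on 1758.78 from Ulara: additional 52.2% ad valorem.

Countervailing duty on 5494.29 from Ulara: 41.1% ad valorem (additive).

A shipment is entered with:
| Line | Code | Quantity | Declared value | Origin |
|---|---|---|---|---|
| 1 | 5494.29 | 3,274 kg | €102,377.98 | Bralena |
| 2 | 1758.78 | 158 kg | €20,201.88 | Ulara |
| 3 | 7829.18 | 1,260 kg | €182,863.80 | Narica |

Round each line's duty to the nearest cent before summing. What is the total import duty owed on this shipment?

€42,451.32

Line 1 (5494.29, Bralena, 3,274 kg, €102,377.98):
Base rate for 5494.29 is 5%.
Origin Bralena is the FTA partner but 5494.29 is not on the preference list; base rate stands.
The additional-duty order on 5494.29 targets Ulara, not Bralena; it does not apply.
Duty = €102,377.98 × 5% = €5,118.90.
Line 2 (1758.78, Ulara, 158 kg, €20,201.88):
Base rate for 1758.78 is €6.81/kg.
1758.78 has an FTA preferential rate, but origin Ulara is not Bralena; base rate stands.
Additional duty on 1758.78 from Ulara: +52.2% ad valorem. Applied ad valorem rate = 52.2%.
Duty = €20,201.88 × 52.2% + 158 × €6.81 = €11,621.36.
Line 3 (7829.18, Narica, 1,260 kg, €182,863.80):
Base rate for 7829.18 is 12% + €2.99/kg.
7829.18 has an FTA preferential rate, but origin Narica is not Bralena; base rate stands.
Duty = €182,863.80 × 12% + 1,260 × €2.99 = €25,711.06.
Total = €5,118.90 + €11,621.36 + €25,711.06 = €42,451.32.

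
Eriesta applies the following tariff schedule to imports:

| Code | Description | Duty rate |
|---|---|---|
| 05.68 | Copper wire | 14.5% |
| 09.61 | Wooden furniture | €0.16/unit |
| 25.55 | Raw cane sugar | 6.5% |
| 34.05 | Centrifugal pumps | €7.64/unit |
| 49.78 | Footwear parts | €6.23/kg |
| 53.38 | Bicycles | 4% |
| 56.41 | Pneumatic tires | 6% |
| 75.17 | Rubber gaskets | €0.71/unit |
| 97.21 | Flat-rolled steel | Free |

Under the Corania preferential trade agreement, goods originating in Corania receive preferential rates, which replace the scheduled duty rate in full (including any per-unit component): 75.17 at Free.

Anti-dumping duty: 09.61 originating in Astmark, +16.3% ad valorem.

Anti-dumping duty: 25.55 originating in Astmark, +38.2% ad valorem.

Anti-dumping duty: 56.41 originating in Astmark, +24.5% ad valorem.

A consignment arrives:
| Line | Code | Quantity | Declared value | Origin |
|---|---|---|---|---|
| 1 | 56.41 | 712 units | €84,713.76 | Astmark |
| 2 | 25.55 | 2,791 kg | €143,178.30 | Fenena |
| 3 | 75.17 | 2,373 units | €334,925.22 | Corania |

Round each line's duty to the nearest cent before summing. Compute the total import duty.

Line 1 (56.41, Astmark, 712 units, €84,713.76):
Base rate for 56.41 is 6%.
Additional duty on 56.41 from Astmark: +24.5%. Applied ad valorem rate: 6% + 24.5% = 30.5%.
Duty = €84,713.76 × 30.5% = €25,837.70.
Line 2 (25.55, Fenena, 2,791 kg, €143,178.30):
Base rate for 25.55 is 6.5%.
The additional-duty order on 25.55 targets Astmark, not Fenena; it does not apply.
Duty = €143,178.30 × 6.5% = €9,306.59.
Line 3 (75.17, Corania, 2,373 units, €334,925.22):
Base rate for 75.17 is €0.71/unit.
Origin Corania qualifies under the Eriesta–Corania agreement and 75.17 is covered: preferential rate Free applies instead.
Duty = €334,925.22 × 0% = €0.00.
Total = €25,837.70 + €9,306.59 + €0.00 = €35,144.29.

€35,144.29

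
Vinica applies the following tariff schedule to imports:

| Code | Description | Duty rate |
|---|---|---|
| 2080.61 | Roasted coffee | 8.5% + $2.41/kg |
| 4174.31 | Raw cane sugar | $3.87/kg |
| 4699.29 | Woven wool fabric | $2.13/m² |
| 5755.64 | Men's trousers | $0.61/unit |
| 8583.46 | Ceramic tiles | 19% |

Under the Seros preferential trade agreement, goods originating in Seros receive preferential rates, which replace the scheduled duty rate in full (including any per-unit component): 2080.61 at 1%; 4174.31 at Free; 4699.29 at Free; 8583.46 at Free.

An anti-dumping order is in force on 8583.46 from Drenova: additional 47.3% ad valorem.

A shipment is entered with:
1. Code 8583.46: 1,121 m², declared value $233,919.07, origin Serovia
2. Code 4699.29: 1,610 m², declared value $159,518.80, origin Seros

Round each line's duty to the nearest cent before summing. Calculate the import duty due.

Line 1 (8583.46, Serovia, 1,121 m², $233,919.07):
Base rate for 8583.46 is 19%.
8583.46 has an FTA preferential rate, but origin Serovia is not Seros; base rate stands.
The additional-duty order on 8583.46 targets Drenova, not Serovia; it does not apply.
Duty = $233,919.07 × 19% = $44,444.62.
Line 2 (4699.29, Seros, 1,610 m², $159,518.80):
Base rate for 4699.29 is $2.13/m².
Origin Seros qualifies under the Vinica–Seros agreement and 4699.29 is covered: preferential rate Free applies instead.
Duty = $159,518.80 × 0% = $0.00.
Total = $44,444.62 + $0.00 = $44,444.62.

$44,444.62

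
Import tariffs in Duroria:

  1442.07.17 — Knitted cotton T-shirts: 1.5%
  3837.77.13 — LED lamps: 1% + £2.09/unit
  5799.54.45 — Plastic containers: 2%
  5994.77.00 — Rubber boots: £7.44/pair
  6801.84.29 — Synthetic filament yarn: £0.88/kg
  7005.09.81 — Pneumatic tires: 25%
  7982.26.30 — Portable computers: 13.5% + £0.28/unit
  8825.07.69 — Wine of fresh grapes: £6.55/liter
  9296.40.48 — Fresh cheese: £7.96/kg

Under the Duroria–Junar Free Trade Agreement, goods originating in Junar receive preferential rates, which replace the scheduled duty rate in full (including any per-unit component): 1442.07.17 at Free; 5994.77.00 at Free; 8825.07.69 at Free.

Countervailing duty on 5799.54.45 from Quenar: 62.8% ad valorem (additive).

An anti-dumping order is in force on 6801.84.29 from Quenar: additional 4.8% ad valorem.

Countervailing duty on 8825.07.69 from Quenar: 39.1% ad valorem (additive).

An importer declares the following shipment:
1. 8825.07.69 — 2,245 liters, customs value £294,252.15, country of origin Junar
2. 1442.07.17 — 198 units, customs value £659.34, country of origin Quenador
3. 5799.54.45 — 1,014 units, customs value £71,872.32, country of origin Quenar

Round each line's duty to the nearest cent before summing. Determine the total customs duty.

£46,583.15

Line 1 (8825.07.69, Junar, 2,245 liters, £294,252.15):
Base rate for 8825.07.69 is £6.55/liter.
Origin Junar qualifies under the Duroria–Junar agreement and 8825.07.69 is covered: preferential rate Free applies instead.
The additional-duty order on 8825.07.69 targets Quenar, not Junar; it does not apply.
Duty = £294,252.15 × 0% = £0.00.
Line 2 (1442.07.17, Quenador, 198 units, £659.34):
Base rate for 1442.07.17 is 1.5%.
1442.07.17 has an FTA preferential rate, but origin Quenador is not Junar; base rate stands.
Duty = £659.34 × 1.5% = £9.89.
Line 3 (5799.54.45, Quenar, 1,014 units, £71,872.32):
Base rate for 5799.54.45 is 2%.
Additional duty on 5799.54.45 from Quenar: +62.8%. Applied ad valorem rate: 2% + 62.8% = 64.8%.
Duty = £71,872.32 × 64.8% = £46,573.26.
Total = £0.00 + £9.89 + £46,573.26 = £46,583.15.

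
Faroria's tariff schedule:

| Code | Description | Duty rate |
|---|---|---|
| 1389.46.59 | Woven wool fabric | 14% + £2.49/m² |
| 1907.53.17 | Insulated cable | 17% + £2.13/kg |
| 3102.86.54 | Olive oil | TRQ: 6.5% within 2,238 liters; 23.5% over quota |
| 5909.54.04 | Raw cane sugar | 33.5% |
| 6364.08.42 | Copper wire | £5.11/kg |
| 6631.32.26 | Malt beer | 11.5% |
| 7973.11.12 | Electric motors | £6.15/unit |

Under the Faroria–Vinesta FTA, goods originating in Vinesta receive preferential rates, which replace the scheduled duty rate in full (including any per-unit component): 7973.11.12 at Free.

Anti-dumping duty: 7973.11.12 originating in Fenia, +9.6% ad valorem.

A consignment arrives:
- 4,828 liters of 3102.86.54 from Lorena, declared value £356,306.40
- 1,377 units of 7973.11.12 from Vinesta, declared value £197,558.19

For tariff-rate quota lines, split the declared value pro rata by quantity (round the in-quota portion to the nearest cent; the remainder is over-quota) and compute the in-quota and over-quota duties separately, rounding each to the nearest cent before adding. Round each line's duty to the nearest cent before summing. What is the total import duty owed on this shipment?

£55,654.06

Line 1 (3102.86.54, Lorena, 4,828 liters, £356,306.40):
Code 3102.86.54 is under a tariff-rate quota (threshold 2,238 liters). In-quota: 2,238 liters at 6.5%; over-quota: 2,590 liters at 23.5%.
Pro-rata value split: in-quota = £356,306.40 × 2,238/4,828 = £165,164.40; over-quota = £356,306.40 − £165,164.40 = £191,142.00.
In-quota duty = £165,164.40 × 6.5% = £10,735.69. Over-quota duty = £191,142.00 × 23.5% = £44,918.37.
Line duty = £10,735.69 + £44,918.37 = £55,654.06.
Line 2 (7973.11.12, Vinesta, 1,377 units, £197,558.19):
Base rate for 7973.11.12 is £6.15/unit.
Origin Vinesta qualifies under the Faroria–Vinesta agreement and 7973.11.12 is covered: preferential rate Free applies instead.
The additional-duty order on 7973.11.12 targets Fenia, not Vinesta; it does not apply.
Duty = £197,558.19 × 0% = £0.00.
Total = £55,654.06 + £0.00 = £55,654.06.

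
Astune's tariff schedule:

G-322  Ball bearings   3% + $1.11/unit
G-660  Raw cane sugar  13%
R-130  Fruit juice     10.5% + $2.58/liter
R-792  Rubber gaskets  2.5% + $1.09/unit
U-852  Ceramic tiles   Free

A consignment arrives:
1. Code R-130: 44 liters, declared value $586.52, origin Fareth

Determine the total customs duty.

Line 1 (R-130, Fareth, 44 liters, $586.52):
Base rate for R-130 is 10.5% + $2.58/liter.
Duty = $586.52 × 10.5% + 44 × $2.58 = $175.10.

$175.10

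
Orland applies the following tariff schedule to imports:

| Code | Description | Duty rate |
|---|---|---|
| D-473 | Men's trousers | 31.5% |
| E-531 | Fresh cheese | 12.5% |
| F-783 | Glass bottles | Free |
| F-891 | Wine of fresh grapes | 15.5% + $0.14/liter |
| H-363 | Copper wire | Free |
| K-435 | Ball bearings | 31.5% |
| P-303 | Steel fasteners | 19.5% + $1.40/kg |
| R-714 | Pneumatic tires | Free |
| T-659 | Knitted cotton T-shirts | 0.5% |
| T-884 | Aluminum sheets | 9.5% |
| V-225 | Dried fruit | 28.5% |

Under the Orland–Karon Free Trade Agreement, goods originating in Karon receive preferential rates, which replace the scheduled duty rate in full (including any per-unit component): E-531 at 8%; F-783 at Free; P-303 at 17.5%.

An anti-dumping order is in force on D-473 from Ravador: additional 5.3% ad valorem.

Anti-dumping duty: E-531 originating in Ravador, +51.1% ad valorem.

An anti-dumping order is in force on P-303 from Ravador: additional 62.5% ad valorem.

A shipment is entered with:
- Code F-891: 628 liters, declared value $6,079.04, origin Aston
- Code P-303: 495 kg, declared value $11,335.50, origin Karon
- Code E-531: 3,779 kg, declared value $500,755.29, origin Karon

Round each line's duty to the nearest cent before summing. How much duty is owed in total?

$43,074.30

Line 1 (F-891, Aston, 628 liters, $6,079.04):
Base rate for F-891 is 15.5% + $0.14/liter.
Duty = $6,079.04 × 15.5% + 628 × $0.14 = $1,030.17.
Line 2 (P-303, Karon, 495 kg, $11,335.50):
Base rate for P-303 is 19.5% + $1.40/kg.
Origin Karon qualifies under the Orland–Karon agreement and P-303 is covered: preferential rate 17.5% applies instead.
The additional-duty order on P-303 targets Ravador, not Karon; it does not apply.
Duty = $11,335.50 × 17.5% = $1,983.71.
Line 3 (E-531, Karon, 3,779 kg, $500,755.29):
Base rate for E-531 is 12.5%.
Origin Karon qualifies under the Orland–Karon agreement and E-531 is covered: preferential rate 8% applies instead.
The additional-duty order on E-531 targets Ravador, not Karon; it does not apply.
Duty = $500,755.29 × 8% = $40,060.42.
Total = $1,030.17 + $1,983.71 + $40,060.42 = $43,074.30.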